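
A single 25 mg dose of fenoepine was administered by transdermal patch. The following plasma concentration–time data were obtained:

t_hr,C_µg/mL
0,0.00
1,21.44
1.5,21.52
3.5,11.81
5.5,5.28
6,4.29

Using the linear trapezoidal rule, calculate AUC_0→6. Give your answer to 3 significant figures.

Trapezoidal AUC_0→6:
  [0→1]: (0.00+21.44)/2 × 1 = 10.72
  [1→1.5]: (21.44+21.52)/2 × 0.5 = 10.74
  [1.5→3.5]: (21.52+11.81)/2 × 2 = 33.33
  [3.5→5.5]: (11.81+5.28)/2 × 2 = 17.09
  [5.5→6]: (5.28+4.29)/2 × 0.5 = 2.3925
  Sum = 74.2725 µg/mL·hr

AUC = 74.3 µg/mL·hr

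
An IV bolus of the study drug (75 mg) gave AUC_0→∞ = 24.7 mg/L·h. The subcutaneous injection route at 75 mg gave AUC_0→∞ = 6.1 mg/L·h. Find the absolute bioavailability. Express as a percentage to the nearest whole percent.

F = (AUC_ev / D_ev) / (AUC_iv / D_iv)
  = (6.1/75) / (24.7/75)
  = 0.0813333 / 0.329333 = 0.2470
  = 24.70%

F = 25%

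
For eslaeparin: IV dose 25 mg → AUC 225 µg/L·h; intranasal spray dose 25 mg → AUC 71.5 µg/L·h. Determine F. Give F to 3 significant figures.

F = 0.318

F = (AUC_ev / D_ev) / (AUC_iv / D_iv)
  = (71.5/25) / (225/25)
  = 2.86 / 9 = 0.3178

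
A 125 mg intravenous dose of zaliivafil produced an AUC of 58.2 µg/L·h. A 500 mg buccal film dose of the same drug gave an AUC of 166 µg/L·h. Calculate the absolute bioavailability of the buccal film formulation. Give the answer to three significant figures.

F = 0.713

F = (AUC_ev / D_ev) / (AUC_iv / D_iv)
  = (166/500) / (58.2/125)
  = 0.332 / 0.4656 = 0.7131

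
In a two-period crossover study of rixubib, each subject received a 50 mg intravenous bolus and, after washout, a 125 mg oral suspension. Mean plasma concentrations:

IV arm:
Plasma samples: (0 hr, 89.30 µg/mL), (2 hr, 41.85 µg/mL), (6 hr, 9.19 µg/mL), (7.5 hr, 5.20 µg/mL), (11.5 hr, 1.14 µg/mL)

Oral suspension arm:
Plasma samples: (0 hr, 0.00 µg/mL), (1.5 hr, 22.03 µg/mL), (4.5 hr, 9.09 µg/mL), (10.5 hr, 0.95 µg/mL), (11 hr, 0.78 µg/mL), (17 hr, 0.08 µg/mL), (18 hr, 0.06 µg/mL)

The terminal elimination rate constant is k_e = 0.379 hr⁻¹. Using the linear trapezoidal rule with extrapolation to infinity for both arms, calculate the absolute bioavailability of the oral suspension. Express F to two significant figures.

Trapezoidal AUC_0→11.5 (IV):
  [0→2]: (89.30+41.85)/2 × 2 = 131.15
  [2→6]: (41.85+9.19)/2 × 4 = 102.08
  [6→7.5]: (9.19+5.20)/2 × 1.5 = 10.7925
  [7.5→11.5]: (5.20+1.14)/2 × 4 = 12.68
  Sum = 256.7025 µg/mL·hr
IV tail: 1.14/0.379 = 3.008; AUC_iv,0→∞ = 256.7025 + 3.008 = 259.7105 µg/mL·hr
Trapezoidal AUC_0→18 (oral suspension):
  [0→1.5]: (0.00+22.03)/2 × 1.5 = 16.5225
  [1.5→4.5]: (22.03+9.09)/2 × 3 = 46.68
  [4.5→10.5]: (9.09+0.95)/2 × 6 = 30.12
  [10.5→11]: (0.95+0.78)/2 × 0.5 = 0.4325
  [11→17]: (0.78+0.08)/2 × 6 = 2.58
  [17→18]: (0.08+0.06)/2 × 1 = 0.07
  Sum = 96.405 µg/mL·hr
oral suspension tail: 0.06/0.379 = 0.158; AUC_ev,0→∞ = 96.405 + 0.158 = 96.563 µg/mL·hr
F = (AUC_ev/D_ev)/(AUC_iv/D_iv) = (96.563/125)/(259.7105/50) = 0.772504/5.19421 = 0.1487

F = 0.15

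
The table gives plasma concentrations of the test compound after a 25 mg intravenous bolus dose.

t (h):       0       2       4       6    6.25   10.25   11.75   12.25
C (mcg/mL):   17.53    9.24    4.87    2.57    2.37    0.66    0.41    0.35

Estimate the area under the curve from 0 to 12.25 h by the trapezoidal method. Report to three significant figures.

AUC = 56.0 mcg/mL·h

Trapezoidal AUC_0→12.25:
  [0→2]: (17.53+9.24)/2 × 2 = 26.77
  [2→4]: (9.24+4.87)/2 × 2 = 14.11
  [4→6]: (4.87+2.57)/2 × 2 = 7.44
  [6→6.25]: (2.57+2.37)/2 × 0.25 = 0.6175
  [6.25→10.25]: (2.37+0.66)/2 × 4 = 6.06
  [10.25→11.75]: (0.66+0.41)/2 × 1.5 = 0.8025
  [11.75→12.25]: (0.41+0.35)/2 × 0.5 = 0.19
  Sum = 55.99 mcg/mL·h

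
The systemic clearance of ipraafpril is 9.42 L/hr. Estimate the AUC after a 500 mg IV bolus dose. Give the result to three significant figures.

AUC_0→∞ = Dose_iv / CL
        = 500 / 9.42 = 53.0786 mg/L·hr

AUC = 53.1 mg/L·hr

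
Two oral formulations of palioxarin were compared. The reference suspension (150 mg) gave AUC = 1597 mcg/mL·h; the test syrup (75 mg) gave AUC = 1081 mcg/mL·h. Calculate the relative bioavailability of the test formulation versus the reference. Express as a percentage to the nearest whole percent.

F_rel = (AUC_test/D_test) / (AUC_ref/D_ref)
      = (1081/75) / (1597/150)
      = 14.4133 / 10.6467 = 1.3538 = 135.38%

F_rel = 135%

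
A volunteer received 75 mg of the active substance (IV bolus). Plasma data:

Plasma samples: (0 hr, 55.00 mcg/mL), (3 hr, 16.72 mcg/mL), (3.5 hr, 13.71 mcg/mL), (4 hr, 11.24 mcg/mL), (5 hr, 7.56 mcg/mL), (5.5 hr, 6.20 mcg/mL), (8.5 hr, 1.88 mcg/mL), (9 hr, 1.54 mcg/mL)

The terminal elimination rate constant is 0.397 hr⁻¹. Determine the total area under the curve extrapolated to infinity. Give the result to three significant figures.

AUC = 151 mcg/mL·hr

Trapezoidal AUC_0→9:
  [0→3]: (55.00+16.72)/2 × 3 = 107.58
  [3→3.5]: (16.72+13.71)/2 × 0.5 = 7.6075
  [3.5→4]: (13.71+11.24)/2 × 0.5 = 6.2375
  [4→5]: (11.24+7.56)/2 × 1 = 9.4
  [5→5.5]: (7.56+6.20)/2 × 0.5 = 3.44
  [5.5→8.5]: (6.20+1.88)/2 × 3 = 12.12
  [8.5→9]: (1.88+1.54)/2 × 0.5 = 0.855
  Sum = 147.24 mcg/mL·hr
Extrapolated tail: C_last / k_e = 1.54 / 0.397 = 3.879
AUC_0→∞ = 147.24 + 3.879 = 151.119 mcg/mL·hr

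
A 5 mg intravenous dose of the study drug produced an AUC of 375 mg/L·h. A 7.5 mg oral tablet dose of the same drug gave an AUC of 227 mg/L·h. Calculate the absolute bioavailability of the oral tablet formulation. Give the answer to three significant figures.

F = 0.404

F = (AUC_ev / D_ev) / (AUC_iv / D_iv)
  = (227/7.5) / (375/5)
  = 30.2667 / 75 = 0.4036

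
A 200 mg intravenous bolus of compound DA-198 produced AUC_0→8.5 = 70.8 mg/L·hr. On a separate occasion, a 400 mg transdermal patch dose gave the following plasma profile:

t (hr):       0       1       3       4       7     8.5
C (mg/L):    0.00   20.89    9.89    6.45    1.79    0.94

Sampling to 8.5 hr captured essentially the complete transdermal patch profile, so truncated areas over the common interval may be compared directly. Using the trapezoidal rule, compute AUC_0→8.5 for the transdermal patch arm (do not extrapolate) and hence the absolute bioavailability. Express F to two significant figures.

Trapezoidal AUC_0→8.5 (transdermal patch):
  [0→1]: (0.00+20.89)/2 × 1 = 10.445
  [1→3]: (20.89+9.89)/2 × 2 = 30.78
  [3→4]: (9.89+6.45)/2 × 1 = 8.17
  [4→7]: (6.45+1.79)/2 × 3 = 12.36
  [7→8.5]: (1.79+0.94)/2 × 1.5 = 2.0475
  Sum = 63.8025 mg/L·hr
F = (AUC_ev/D_ev)/(AUC_iv/D_iv) = (63.8025/400)/(70.8/200) = 0.15950625/0.354 = 0.4506

F = 0.45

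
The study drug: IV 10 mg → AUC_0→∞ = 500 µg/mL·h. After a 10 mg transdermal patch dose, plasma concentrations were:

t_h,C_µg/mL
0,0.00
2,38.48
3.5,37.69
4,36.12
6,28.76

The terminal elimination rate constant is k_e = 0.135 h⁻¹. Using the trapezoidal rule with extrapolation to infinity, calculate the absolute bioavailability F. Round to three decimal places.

F = 0.784

Trapezoidal AUC_0→6 (transdermal patch):
  [0→2]: (0.00+38.48)/2 × 2 = 38.48
  [2→3.5]: (38.48+37.69)/2 × 1.5 = 57.1275
  [3.5→4]: (37.69+36.12)/2 × 0.5 = 18.4525
  [4→6]: (36.12+28.76)/2 × 2 = 64.88
  Sum = 178.94 µg/mL·h
Tail: C_last/k_e = 28.76/0.135 = 213.037
AUC_0→∞ (transdermal patch) = 178.94 + 213.037 = 391.977 µg/mL·h
F = (AUC_ev/D_ev)/(AUC_iv/D_iv) = (391.977/10)/(500/10) = 39.1977/50 = 0.7840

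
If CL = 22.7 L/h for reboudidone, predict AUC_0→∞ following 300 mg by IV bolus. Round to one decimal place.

AUC_0→∞ = Dose_iv / CL
        = 300 / 22.7 = 13.2159 mg/L·h

AUC = 13.2 mg/L·h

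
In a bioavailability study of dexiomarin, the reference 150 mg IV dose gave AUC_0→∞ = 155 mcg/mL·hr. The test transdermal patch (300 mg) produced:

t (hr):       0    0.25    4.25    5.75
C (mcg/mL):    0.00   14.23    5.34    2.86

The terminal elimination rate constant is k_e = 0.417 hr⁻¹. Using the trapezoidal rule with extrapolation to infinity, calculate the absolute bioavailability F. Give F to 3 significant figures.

F = 0.174

Trapezoidal AUC_0→5.75 (transdermal patch):
  [0→0.25]: (0.00+14.23)/2 × 0.25 = 1.77875
  [0.25→4.25]: (14.23+5.34)/2 × 4 = 39.14
  [4.25→5.75]: (5.34+2.86)/2 × 1.5 = 6.15
  Sum = 47.06875 mcg/mL·hr
Tail: C_last/k_e = 2.86/0.417 = 6.859
AUC_0→∞ (transdermal patch) = 47.06875 + 6.859 = 53.92775 mcg/mL·hr
F = (AUC_ev/D_ev)/(AUC_iv/D_iv) = (53.92775/300)/(155/150) = 0.179759/1.03333 = 0.1740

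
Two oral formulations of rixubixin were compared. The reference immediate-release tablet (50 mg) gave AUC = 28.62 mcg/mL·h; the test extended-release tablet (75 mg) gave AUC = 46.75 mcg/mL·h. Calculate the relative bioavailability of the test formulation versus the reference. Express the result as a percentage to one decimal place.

F_rel = 108.9%

F_rel = (AUC_test/D_test) / (AUC_ref/D_ref)
      = (46.75/75) / (28.62/50)
      = 0.623333 / 0.5724 = 1.0890 = 108.90%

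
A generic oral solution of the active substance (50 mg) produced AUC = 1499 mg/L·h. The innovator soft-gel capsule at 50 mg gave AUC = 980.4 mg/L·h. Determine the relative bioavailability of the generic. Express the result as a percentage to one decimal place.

F_rel = (AUC_test/D_test) / (AUC_ref/D_ref)
      = (1499/50) / (980.4/50)
      = 29.98 / 19.608 = 1.5290 = 152.90%

F_rel = 152.9%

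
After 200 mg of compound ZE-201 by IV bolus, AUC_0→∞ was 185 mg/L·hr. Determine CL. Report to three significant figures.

CL = 1.08 L/hr

CL = Dose_iv / AUC_0→∞
   = 200 / 185 = 1.08108 L/hr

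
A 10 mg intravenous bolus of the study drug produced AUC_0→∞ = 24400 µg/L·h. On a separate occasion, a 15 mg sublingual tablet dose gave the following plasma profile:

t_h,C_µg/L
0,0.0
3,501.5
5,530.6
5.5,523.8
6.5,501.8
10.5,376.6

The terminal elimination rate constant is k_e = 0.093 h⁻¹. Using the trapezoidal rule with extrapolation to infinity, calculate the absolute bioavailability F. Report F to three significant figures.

F = 0.229

Trapezoidal AUC_0→10.5 (sublingual tablet):
  [0→3]: (0.0+501.5)/2 × 3 = 752.25
  [3→5]: (501.5+530.6)/2 × 2 = 1032.1
  [5→5.5]: (530.6+523.8)/2 × 0.5 = 263.6
  [5.5→6.5]: (523.8+501.8)/2 × 1 = 512.8
  [6.5→10.5]: (501.8+376.6)/2 × 4 = 1756.8
  Sum = 4317.55 µg/L·h
Tail: C_last/k_e = 376.6/0.093 = 4049.462
AUC_0→∞ (sublingual tablet) = 4317.55 + 4049.462 = 8367.012 µg/L·h
F = (AUC_ev/D_ev)/(AUC_iv/D_iv) = (8367.012/15)/(24400/10) = 557.8008/2440 = 0.2286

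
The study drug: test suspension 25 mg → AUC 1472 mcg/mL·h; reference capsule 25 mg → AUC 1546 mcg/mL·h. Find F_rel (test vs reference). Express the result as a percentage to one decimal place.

F_rel = 95.2%

F_rel = (AUC_test/D_test) / (AUC_ref/D_ref)
      = (1472/25) / (1546/25)
      = 58.88 / 61.84 = 0.9521 = 95.21%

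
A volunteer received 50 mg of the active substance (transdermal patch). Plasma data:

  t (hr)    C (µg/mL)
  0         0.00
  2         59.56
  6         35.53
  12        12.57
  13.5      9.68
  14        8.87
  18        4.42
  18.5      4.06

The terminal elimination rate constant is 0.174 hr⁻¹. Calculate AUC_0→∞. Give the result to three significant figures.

AUC = 467 µg/mL·hr

Trapezoidal AUC_0→18.5:
  [0→2]: (0.00+59.56)/2 × 2 = 59.56
  [2→6]: (59.56+35.53)/2 × 4 = 190.18
  [6→12]: (35.53+12.57)/2 × 6 = 144.3
  [12→13.5]: (12.57+9.68)/2 × 1.5 = 16.6875
  [13.5→14]: (9.68+8.87)/2 × 0.5 = 4.6375
  [14→18]: (8.87+4.42)/2 × 4 = 26.58
  [18→18.5]: (4.42+4.06)/2 × 0.5 = 2.12
  Sum = 444.065 µg/mL·hr
Extrapolated tail: C_last / k_e = 4.06 / 0.174 = 23.333
AUC_0→∞ = 444.065 + 23.333 = 467.398 µg/mL·hr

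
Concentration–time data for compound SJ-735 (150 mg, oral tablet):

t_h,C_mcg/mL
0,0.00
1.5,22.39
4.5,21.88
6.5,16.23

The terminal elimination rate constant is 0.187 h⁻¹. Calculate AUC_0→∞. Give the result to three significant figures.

Trapezoidal AUC_0→6.5:
  [0→1.5]: (0.00+22.39)/2 × 1.5 = 16.7925
  [1.5→4.5]: (22.39+21.88)/2 × 3 = 66.405
  [4.5→6.5]: (21.88+16.23)/2 × 2 = 38.11
  Sum = 121.3075 mcg/mL·h
Extrapolated tail: C_last / k_e = 16.23 / 0.187 = 86.791
AUC_0→∞ = 121.3075 + 86.791 = 208.0985 mcg/mL·h

AUC = 208 mcg/mL·h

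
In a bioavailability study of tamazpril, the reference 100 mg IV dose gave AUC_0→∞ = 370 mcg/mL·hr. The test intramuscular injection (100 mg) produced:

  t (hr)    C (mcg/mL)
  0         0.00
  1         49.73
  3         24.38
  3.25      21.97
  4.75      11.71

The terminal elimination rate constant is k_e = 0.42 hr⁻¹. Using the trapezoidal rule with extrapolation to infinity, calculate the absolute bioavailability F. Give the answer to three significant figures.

Trapezoidal AUC_0→4.75 (intramuscular injection):
  [0→1]: (0.00+49.73)/2 × 1 = 24.865
  [1→3]: (49.73+24.38)/2 × 2 = 74.11
  [3→3.25]: (24.38+21.97)/2 × 0.25 = 5.79375
  [3.25→4.75]: (21.97+11.71)/2 × 1.5 = 25.26
  Sum = 130.02875 mcg/mL·hr
Tail: C_last/k_e = 11.71/0.42 = 27.881
AUC_0→∞ (intramuscular injection) = 130.02875 + 27.881 = 157.90975 mcg/mL·hr
F = (AUC_ev/D_ev)/(AUC_iv/D_iv) = (157.90975/100)/(370/100) = 1.5790975/3.7 = 0.4268

F = 0.427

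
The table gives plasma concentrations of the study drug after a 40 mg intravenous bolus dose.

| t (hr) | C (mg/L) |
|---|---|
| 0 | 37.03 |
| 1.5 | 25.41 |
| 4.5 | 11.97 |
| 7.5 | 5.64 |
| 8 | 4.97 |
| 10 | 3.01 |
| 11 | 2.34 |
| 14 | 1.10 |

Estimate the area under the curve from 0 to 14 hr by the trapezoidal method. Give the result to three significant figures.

Trapezoidal AUC_0→14:
  [0→1.5]: (37.03+25.41)/2 × 1.5 = 46.83
  [1.5→4.5]: (25.41+11.97)/2 × 3 = 56.07
  [4.5→7.5]: (11.97+5.64)/2 × 3 = 26.415
  [7.5→8]: (5.64+4.97)/2 × 0.5 = 2.6525
  [8→10]: (4.97+3.01)/2 × 2 = 7.98
  [10→11]: (3.01+2.34)/2 × 1 = 2.675
  [11→14]: (2.34+1.10)/2 × 3 = 5.16
  Sum = 147.7825 mg/L·hr

AUC = 148 mg/L·hr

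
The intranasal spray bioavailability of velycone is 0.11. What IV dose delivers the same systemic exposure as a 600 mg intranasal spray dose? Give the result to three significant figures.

Systemic exposure from an extravascular dose = F × D_ev, so the equivalent IV dose is F × D_ev.
D_iv = F × D_ev = 0.11 × 600 = 66 mg

D_iv = 66.0 mg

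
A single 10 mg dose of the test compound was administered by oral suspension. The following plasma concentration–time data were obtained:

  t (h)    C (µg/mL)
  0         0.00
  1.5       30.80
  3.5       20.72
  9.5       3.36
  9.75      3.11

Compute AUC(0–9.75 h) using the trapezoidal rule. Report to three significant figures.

AUC = 148 µg/mL·h

Trapezoidal AUC_0→9.75:
  [0→1.5]: (0.00+30.80)/2 × 1.5 = 23.1
  [1.5→3.5]: (30.80+20.72)/2 × 2 = 51.52
  [3.5→9.5]: (20.72+3.36)/2 × 6 = 72.24
  [9.5→9.75]: (3.36+3.11)/2 × 0.25 = 0.80875
  Sum = 147.66875 µg/mL·h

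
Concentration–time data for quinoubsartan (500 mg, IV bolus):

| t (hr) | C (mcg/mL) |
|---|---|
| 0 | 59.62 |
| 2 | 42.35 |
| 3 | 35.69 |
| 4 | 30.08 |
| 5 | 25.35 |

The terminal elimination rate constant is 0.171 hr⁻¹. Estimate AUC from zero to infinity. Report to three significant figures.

AUC = 350 mcg/mL·hr

Trapezoidal AUC_0→5:
  [0→2]: (59.62+42.35)/2 × 2 = 101.97
  [2→3]: (42.35+35.69)/2 × 1 = 39.02
  [3→4]: (35.69+30.08)/2 × 1 = 32.885
  [4→5]: (30.08+25.35)/2 × 1 = 27.715
  Sum = 201.59 mcg/mL·hr
Extrapolated tail: C_last / k_e = 25.35 / 0.171 = 148.246
AUC_0→∞ = 201.59 + 148.246 = 349.836 mcg/mL·hr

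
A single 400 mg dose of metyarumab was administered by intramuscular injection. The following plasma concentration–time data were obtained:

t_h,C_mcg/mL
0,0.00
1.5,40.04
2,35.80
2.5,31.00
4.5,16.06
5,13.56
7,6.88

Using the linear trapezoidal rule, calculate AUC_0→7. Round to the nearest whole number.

AUC = 141 mcg/mL·h

Trapezoidal AUC_0→7:
  [0→1.5]: (0.00+40.04)/2 × 1.5 = 30.03
  [1.5→2]: (40.04+35.80)/2 × 0.5 = 18.96
  [2→2.5]: (35.80+31.00)/2 × 0.5 = 16.7
  [2.5→4.5]: (31.00+16.06)/2 × 2 = 47.06
  [4.5→5]: (16.06+13.56)/2 × 0.5 = 7.405
  [5→7]: (13.56+6.88)/2 × 2 = 20.44
  Sum = 140.595 mcg/mL·h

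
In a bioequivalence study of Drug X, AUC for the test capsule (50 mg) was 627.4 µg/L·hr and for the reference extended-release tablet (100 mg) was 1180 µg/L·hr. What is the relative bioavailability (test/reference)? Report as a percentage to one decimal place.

F_rel = (AUC_test/D_test) / (AUC_ref/D_ref)
      = (627.4/50) / (1180/100)
      = 12.548 / 11.8 = 1.0634 = 106.34%

F_rel = 106.3%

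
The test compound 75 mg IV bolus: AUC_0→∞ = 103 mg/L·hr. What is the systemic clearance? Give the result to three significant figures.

CL = Dose_iv / AUC_0→∞
   = 75 / 103 = 0.728155 L/hr

CL = 0.728 L/hr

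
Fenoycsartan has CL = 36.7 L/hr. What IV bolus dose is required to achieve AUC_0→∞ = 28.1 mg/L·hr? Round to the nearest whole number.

Dose = 1031 mg

Dose_iv = CL × AUC_0→∞
     = 36.7 × 28.1 = 1031.27 mg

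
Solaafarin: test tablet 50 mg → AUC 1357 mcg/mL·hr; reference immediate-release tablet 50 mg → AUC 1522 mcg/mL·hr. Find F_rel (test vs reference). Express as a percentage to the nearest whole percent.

F_rel = (AUC_test/D_test) / (AUC_ref/D_ref)
      = (1357/50) / (1522/50)
      = 27.14 / 30.44 = 0.8916 = 89.16%

F_rel = 89%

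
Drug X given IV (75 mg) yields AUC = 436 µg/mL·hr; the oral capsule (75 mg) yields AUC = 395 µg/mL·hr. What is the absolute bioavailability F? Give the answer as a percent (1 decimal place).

F = (AUC_ev / D_ev) / (AUC_iv / D_iv)
  = (395/75) / (436/75)
  = 5.26667 / 5.81333 = 0.9060
  = 90.60%

F = 90.6%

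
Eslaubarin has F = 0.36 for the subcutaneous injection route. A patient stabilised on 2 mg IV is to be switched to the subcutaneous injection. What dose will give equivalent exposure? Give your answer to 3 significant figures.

D_subcutaneous = 5.56 mg

For equal systemic exposure: F × D_ev = D_iv
D_ev = D_iv / F = 2 / 0.36 = 5.55556 mg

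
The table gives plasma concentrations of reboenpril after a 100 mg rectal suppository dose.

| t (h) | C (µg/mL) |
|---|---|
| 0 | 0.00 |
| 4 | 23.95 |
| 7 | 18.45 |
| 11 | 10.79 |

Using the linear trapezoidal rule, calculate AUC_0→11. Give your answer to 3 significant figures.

Trapezoidal AUC_0→11:
  [0→4]: (0.00+23.95)/2 × 4 = 47.9
  [4→7]: (23.95+18.45)/2 × 3 = 63.6
  [7→11]: (18.45+10.79)/2 × 4 = 58.48
  Sum = 169.98 µg/mL·h

AUC = 170 µg/mL·h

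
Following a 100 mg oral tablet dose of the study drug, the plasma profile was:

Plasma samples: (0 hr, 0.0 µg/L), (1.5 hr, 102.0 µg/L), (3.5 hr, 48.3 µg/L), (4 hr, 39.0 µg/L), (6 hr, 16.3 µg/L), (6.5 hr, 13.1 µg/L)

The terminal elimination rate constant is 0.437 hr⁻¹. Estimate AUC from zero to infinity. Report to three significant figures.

AUC = 341 µg/L·hr

Trapezoidal AUC_0→6.5:
  [0→1.5]: (0.0+102.0)/2 × 1.5 = 76.5
  [1.5→3.5]: (102.0+48.3)/2 × 2 = 150.3
  [3.5→4]: (48.3+39.0)/2 × 0.5 = 21.825
  [4→6]: (39.0+16.3)/2 × 2 = 55.3
  [6→6.5]: (16.3+13.1)/2 × 0.5 = 7.35
  Sum = 311.275 µg/L·hr
Extrapolated tail: C_last / k_e = 13.1 / 0.437 = 29.977
AUC_0→∞ = 311.275 + 29.977 = 341.252 µg/L·hr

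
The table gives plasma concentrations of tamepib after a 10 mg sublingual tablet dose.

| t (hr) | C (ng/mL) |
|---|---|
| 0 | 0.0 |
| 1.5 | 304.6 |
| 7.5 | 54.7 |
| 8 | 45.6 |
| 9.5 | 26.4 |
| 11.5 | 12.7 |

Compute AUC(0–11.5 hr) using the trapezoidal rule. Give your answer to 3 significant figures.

Trapezoidal AUC_0→11.5:
  [0→1.5]: (0.0+304.6)/2 × 1.5 = 228.45
  [1.5→7.5]: (304.6+54.7)/2 × 6 = 1077.9
  [7.5→8]: (54.7+45.6)/2 × 0.5 = 25.075
  [8→9.5]: (45.6+26.4)/2 × 1.5 = 54.0
  [9.5→11.5]: (26.4+12.7)/2 × 2 = 39.1
  Sum = 1424.525 ng/mL·hr

AUC = 1420 ng/mL·hr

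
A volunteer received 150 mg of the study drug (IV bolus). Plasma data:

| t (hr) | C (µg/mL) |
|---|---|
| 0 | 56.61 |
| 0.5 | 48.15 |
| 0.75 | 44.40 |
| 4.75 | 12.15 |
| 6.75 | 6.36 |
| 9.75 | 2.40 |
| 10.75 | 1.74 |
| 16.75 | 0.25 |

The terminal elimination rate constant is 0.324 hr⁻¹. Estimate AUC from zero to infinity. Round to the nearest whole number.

Trapezoidal AUC_0→16.75:
  [0→0.5]: (56.61+48.15)/2 × 0.5 = 26.19
  [0.5→0.75]: (48.15+44.40)/2 × 0.25 = 11.56875
  [0.75→4.75]: (44.40+12.15)/2 × 4 = 113.1
  [4.75→6.75]: (12.15+6.36)/2 × 2 = 18.51
  [6.75→9.75]: (6.36+2.40)/2 × 3 = 13.14
  [9.75→10.75]: (2.40+1.74)/2 × 1 = 2.07
  [10.75→16.75]: (1.74+0.25)/2 × 6 = 5.97
  Sum = 190.54875 µg/mL·hr
Extrapolated tail: C_last / k_e = 0.25 / 0.324 = 0.772
AUC_0→∞ = 190.54875 + 0.772 = 191.32075 µg/mL·hr

AUC = 191 µg/mL·hr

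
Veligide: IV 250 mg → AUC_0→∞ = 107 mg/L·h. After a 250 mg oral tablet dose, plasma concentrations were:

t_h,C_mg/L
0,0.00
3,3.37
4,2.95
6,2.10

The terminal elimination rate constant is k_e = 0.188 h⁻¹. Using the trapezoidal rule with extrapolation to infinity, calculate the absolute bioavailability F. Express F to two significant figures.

F = 0.23

Trapezoidal AUC_0→6 (oral tablet):
  [0→3]: (0.00+3.37)/2 × 3 = 5.055
  [3→4]: (3.37+2.95)/2 × 1 = 3.16
  [4→6]: (2.95+2.10)/2 × 2 = 5.05
  Sum = 13.265 mg/L·h
Tail: C_last/k_e = 2.10/0.188 = 11.170
AUC_0→∞ (oral tablet) = 13.265 + 11.170 = 24.435 mg/L·h
F = (AUC_ev/D_ev)/(AUC_iv/D_iv) = (24.435/250)/(107/250) = 0.09774/0.428 = 0.2284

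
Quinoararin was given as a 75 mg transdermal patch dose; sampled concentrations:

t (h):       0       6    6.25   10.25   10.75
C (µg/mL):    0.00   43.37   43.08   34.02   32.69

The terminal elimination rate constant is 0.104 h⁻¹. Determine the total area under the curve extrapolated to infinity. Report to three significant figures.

AUC = 626 µg/mL·h

Trapezoidal AUC_0→10.75:
  [0→6]: (0.00+43.37)/2 × 6 = 130.11
  [6→6.25]: (43.37+43.08)/2 × 0.25 = 10.80625
  [6.25→10.25]: (43.08+34.02)/2 × 4 = 154.2
  [10.25→10.75]: (34.02+32.69)/2 × 0.5 = 16.6775
  Sum = 311.79375 µg/mL·h
Extrapolated tail: C_last / k_e = 32.69 / 0.104 = 314.327
AUC_0→∞ = 311.79375 + 314.327 = 626.12075 µg/mL·h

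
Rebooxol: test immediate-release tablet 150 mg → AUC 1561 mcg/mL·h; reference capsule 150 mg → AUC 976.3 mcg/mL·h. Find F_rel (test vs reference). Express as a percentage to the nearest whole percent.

F_rel = (AUC_test/D_test) / (AUC_ref/D_ref)
      = (1561/150) / (976.3/150)
      = 10.4067 / 6.50867 = 1.5989 = 159.89%

F_rel = 160%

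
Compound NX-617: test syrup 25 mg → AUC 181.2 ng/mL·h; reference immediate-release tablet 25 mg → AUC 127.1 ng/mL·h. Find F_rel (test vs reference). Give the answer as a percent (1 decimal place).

F_rel = 142.6%

F_rel = (AUC_test/D_test) / (AUC_ref/D_ref)
      = (181.2/25) / (127.1/25)
      = 7.248 / 5.084 = 1.4256 = 142.56%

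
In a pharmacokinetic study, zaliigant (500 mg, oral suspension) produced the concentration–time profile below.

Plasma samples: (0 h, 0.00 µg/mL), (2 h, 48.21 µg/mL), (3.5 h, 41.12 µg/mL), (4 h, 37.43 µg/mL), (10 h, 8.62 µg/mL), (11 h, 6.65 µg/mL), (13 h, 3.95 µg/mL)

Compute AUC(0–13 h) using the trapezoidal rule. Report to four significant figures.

Trapezoidal AUC_0→13:
  [0→2]: (0.00+48.21)/2 × 2 = 48.21
  [2→3.5]: (48.21+41.12)/2 × 1.5 = 66.9975
  [3.5→4]: (41.12+37.43)/2 × 0.5 = 19.6375
  [4→10]: (37.43+8.62)/2 × 6 = 138.15
  [10→11]: (8.62+6.65)/2 × 1 = 7.635
  [11→13]: (6.65+3.95)/2 × 2 = 10.6
  Sum = 291.23 µg/mL·h

AUC = 291.2 µg/mL·h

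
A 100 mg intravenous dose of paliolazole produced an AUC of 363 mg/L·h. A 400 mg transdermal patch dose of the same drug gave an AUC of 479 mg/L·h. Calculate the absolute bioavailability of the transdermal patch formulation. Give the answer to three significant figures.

F = (AUC_ev / D_ev) / (AUC_iv / D_iv)
  = (479/400) / (363/100)
  = 1.1975 / 3.63 = 0.3299

F = 0.330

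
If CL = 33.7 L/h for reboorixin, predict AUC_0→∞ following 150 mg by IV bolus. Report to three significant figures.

AUC_0→∞ = Dose_iv / CL
        = 150 / 33.7 = 4.45104 mg/L·h

AUC = 4.45 mg/L·h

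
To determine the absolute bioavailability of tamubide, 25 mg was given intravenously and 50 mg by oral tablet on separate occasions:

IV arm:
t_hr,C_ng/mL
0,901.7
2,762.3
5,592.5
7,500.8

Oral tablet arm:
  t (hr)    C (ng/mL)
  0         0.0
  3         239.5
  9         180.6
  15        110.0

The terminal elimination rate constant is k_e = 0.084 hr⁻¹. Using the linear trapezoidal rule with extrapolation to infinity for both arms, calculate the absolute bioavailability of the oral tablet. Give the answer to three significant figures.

F = 0.177

Trapezoidal AUC_0→7 (IV):
  [0→2]: (901.7+762.3)/2 × 2 = 1664.0
  [2→5]: (762.3+592.5)/2 × 3 = 2032.2
  [5→7]: (592.5+500.8)/2 × 2 = 1093.3
  Sum = 4789.5 ng/mL·hr
IV tail: 500.8/0.084 = 5961.905; AUC_iv,0→∞ = 4789.5 + 5961.905 = 10751.405 ng/mL·hr
Trapezoidal AUC_0→15 (oral tablet):
  [0→3]: (0.0+239.5)/2 × 3 = 359.25
  [3→9]: (239.5+180.6)/2 × 6 = 1260.3
  [9→15]: (180.6+110.0)/2 × 6 = 871.8
  Sum = 2491.35 ng/mL·hr
oral tablet tail: 110.0/0.084 = 1309.524; AUC_ev,0→∞ = 2491.35 + 1309.524 = 3800.874 ng/mL·hr
F = (AUC_ev/D_ev)/(AUC_iv/D_iv) = (3800.874/50)/(10751.405/25) = 76.01748/430.0562 = 0.1768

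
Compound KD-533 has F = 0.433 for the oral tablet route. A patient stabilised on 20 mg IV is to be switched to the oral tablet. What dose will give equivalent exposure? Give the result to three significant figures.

For equal systemic exposure: F × D_ev = D_iv
D_ev = D_iv / F = 20 / 0.433 = 46.1894 mg

D_oral = 46.2 mg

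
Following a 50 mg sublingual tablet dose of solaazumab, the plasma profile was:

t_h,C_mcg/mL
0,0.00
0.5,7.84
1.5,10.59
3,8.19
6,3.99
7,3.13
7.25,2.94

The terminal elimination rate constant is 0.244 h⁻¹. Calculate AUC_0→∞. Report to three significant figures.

Trapezoidal AUC_0→7.25:
  [0→0.5]: (0.00+7.84)/2 × 0.5 = 1.96
  [0.5→1.5]: (7.84+10.59)/2 × 1 = 9.215
  [1.5→3]: (10.59+8.19)/2 × 1.5 = 14.085
  [3→6]: (8.19+3.99)/2 × 3 = 18.27
  [6→7]: (3.99+3.13)/2 × 1 = 3.56
  [7→7.25]: (3.13+2.94)/2 × 0.25 = 0.75875
  Sum = 47.84875 mcg/mL·h
Extrapolated tail: C_last / k_e = 2.94 / 0.244 = 12.049
AUC_0→∞ = 47.84875 + 12.049 = 59.89775 mcg/mL·h

AUC = 59.9 mcg/mL·h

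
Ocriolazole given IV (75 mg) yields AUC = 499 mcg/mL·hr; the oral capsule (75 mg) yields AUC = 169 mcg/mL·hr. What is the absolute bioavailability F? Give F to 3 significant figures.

F = 0.339

F = (AUC_ev / D_ev) / (AUC_iv / D_iv)
  = (169/75) / (499/75)
  = 2.25333 / 6.65333 = 0.3387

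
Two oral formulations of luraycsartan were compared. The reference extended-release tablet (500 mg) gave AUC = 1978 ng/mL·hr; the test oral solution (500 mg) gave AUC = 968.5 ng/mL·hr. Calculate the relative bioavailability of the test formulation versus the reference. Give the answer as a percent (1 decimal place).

F_rel = 49.0%

F_rel = (AUC_test/D_test) / (AUC_ref/D_ref)
      = (968.5/500) / (1978/500)
      = 1.937 / 3.956 = 0.4896 = 48.96%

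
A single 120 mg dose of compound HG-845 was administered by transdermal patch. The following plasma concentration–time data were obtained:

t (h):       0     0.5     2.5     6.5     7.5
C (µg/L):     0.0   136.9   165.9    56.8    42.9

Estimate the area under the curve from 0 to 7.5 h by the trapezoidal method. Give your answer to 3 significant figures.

Trapezoidal AUC_0→7.5:
  [0→0.5]: (0.0+136.9)/2 × 0.5 = 34.225
  [0.5→2.5]: (136.9+165.9)/2 × 2 = 302.8
  [2.5→6.5]: (165.9+56.8)/2 × 4 = 445.4
  [6.5→7.5]: (56.8+42.9)/2 × 1 = 49.85
  Sum = 832.275 µg/L·h

AUC = 832 µg/L·h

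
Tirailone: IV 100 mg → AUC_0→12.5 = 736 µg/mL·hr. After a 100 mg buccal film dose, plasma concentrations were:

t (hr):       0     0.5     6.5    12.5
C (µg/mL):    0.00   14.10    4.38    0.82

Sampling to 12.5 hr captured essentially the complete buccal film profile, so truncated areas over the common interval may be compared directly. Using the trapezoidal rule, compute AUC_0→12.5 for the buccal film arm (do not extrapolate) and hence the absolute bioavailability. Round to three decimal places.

F = 0.101

Trapezoidal AUC_0→12.5 (buccal film):
  [0→0.5]: (0.00+14.10)/2 × 0.5 = 3.525
  [0.5→6.5]: (14.10+4.38)/2 × 6 = 55.44
  [6.5→12.5]: (4.38+0.82)/2 × 6 = 15.6
  Sum = 74.565 µg/mL·hr
F = (AUC_ev/D_ev)/(AUC_iv/D_iv) = (74.565/100)/(736/100) = 0.74565/7.36 = 0.1013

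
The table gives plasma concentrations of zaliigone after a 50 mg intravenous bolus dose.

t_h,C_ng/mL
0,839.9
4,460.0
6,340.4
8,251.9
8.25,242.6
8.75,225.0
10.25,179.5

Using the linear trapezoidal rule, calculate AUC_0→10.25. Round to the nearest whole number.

Trapezoidal AUC_0→10.25:
  [0→4]: (839.9+460.0)/2 × 4 = 2599.8
  [4→6]: (460.0+340.4)/2 × 2 = 800.4
  [6→8]: (340.4+251.9)/2 × 2 = 592.3
  [8→8.25]: (251.9+242.6)/2 × 0.25 = 61.8125
  [8.25→8.75]: (242.6+225.0)/2 × 0.5 = 116.9
  [8.75→10.25]: (225.0+179.5)/2 × 1.5 = 303.375
  Sum = 4474.5875 ng/mL·h

AUC = 4475 ng/mL·h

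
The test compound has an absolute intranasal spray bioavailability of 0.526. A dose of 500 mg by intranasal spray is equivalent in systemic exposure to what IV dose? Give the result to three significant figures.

D_iv = 263 mg

Systemic exposure from an extravascular dose = F × D_ev, so the equivalent IV dose is F × D_ev.
D_iv = F × D_ev = 0.526 × 500 = 263 mg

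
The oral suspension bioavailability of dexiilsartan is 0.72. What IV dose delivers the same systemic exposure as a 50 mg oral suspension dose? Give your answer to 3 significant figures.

D_iv = 36.0 mg

Systemic exposure from an extravascular dose = F × D_ev, so the equivalent IV dose is F × D_ev.
D_iv = F × D_ev = 0.72 × 50 = 36 mg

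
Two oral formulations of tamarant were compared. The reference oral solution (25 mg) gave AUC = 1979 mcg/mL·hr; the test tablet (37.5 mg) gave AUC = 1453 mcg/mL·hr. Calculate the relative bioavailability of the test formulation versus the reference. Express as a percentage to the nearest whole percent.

F_rel = 49%

F_rel = (AUC_test/D_test) / (AUC_ref/D_ref)
      = (1453/37.5) / (1979/25)
      = 38.7467 / 79.16 = 0.4895 = 48.95%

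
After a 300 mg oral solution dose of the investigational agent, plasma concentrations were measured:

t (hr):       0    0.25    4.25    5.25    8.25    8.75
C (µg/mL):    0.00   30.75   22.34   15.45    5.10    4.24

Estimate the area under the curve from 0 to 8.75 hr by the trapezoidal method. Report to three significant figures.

Trapezoidal AUC_0→8.75:
  [0→0.25]: (0.00+30.75)/2 × 0.25 = 3.84375
  [0.25→4.25]: (30.75+22.34)/2 × 4 = 106.18
  [4.25→5.25]: (22.34+15.45)/2 × 1 = 18.895
  [5.25→8.25]: (15.45+5.10)/2 × 3 = 30.825
  [8.25→8.75]: (5.10+4.24)/2 × 0.5 = 2.335
  Sum = 162.07875 µg/mL·hr

AUC = 162 µg/mL·hr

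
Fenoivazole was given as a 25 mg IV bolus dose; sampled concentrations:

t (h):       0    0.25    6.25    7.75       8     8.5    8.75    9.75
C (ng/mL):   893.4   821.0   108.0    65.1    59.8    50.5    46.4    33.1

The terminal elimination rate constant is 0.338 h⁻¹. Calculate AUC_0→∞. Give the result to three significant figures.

Trapezoidal AUC_0→9.75:
  [0→0.25]: (893.4+821.0)/2 × 0.25 = 214.3
  [0.25→6.25]: (821.0+108.0)/2 × 6 = 2787.0
  [6.25→7.75]: (108.0+65.1)/2 × 1.5 = 129.825
  [7.75→8]: (65.1+59.8)/2 × 0.25 = 15.6125
  [8→8.5]: (59.8+50.5)/2 × 0.5 = 27.575
  [8.5→8.75]: (50.5+46.4)/2 × 0.25 = 12.1125
  [8.75→9.75]: (46.4+33.1)/2 × 1 = 39.75
  Sum = 3226.175 ng/mL·h
Extrapolated tail: C_last / k_e = 33.1 / 0.338 = 97.929
AUC_0→∞ = 3226.175 + 97.929 = 3324.104 ng/mL·h

AUC = 3320 ng/mL·h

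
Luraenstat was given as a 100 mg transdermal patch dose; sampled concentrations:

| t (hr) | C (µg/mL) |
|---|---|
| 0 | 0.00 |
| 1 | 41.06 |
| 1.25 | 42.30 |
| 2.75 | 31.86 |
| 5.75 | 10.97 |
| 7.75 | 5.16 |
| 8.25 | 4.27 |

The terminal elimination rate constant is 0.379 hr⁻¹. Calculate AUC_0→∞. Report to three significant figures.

AUC = 181 µg/mL·hr

Trapezoidal AUC_0→8.25:
  [0→1]: (0.00+41.06)/2 × 1 = 20.53
  [1→1.25]: (41.06+42.30)/2 × 0.25 = 10.42
  [1.25→2.75]: (42.30+31.86)/2 × 1.5 = 55.62
  [2.75→5.75]: (31.86+10.97)/2 × 3 = 64.245
  [5.75→7.75]: (10.97+5.16)/2 × 2 = 16.13
  [7.75→8.25]: (5.16+4.27)/2 × 0.5 = 2.3575
  Sum = 169.3025 µg/mL·hr
Extrapolated tail: C_last / k_e = 4.27 / 0.379 = 11.266
AUC_0→∞ = 169.3025 + 11.266 = 180.5685 µg/mL·hr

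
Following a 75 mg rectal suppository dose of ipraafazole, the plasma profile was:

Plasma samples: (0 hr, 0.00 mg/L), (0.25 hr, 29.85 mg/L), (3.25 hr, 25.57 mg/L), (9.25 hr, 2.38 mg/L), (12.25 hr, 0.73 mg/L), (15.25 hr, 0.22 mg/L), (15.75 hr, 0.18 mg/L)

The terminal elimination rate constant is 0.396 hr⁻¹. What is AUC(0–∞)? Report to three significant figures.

Trapezoidal AUC_0→15.75:
  [0→0.25]: (0.00+29.85)/2 × 0.25 = 3.73125
  [0.25→3.25]: (29.85+25.57)/2 × 3 = 83.13
  [3.25→9.25]: (25.57+2.38)/2 × 6 = 83.85
  [9.25→12.25]: (2.38+0.73)/2 × 3 = 4.665
  [12.25→15.25]: (0.73+0.22)/2 × 3 = 1.425
  [15.25→15.75]: (0.22+0.18)/2 × 0.5 = 0.1
  Sum = 176.90125 mg/L·hr
Extrapolated tail: C_last / k_e = 0.18 / 0.396 = 0.455
AUC_0→∞ = 176.90125 + 0.455 = 177.35625 mg/L·hr

AUC = 177 mg/L·hr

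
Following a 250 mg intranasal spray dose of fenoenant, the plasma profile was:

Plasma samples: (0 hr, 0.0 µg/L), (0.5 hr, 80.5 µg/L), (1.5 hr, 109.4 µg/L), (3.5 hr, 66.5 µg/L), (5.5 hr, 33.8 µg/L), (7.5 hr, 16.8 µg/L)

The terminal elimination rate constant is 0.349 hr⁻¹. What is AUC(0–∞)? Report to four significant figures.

Trapezoidal AUC_0→7.5:
  [0→0.5]: (0.0+80.5)/2 × 0.5 = 20.125
  [0.5→1.5]: (80.5+109.4)/2 × 1 = 94.95
  [1.5→3.5]: (109.4+66.5)/2 × 2 = 175.9
  [3.5→5.5]: (66.5+33.8)/2 × 2 = 100.3
  [5.5→7.5]: (33.8+16.8)/2 × 2 = 50.6
  Sum = 441.875 µg/L·hr
Extrapolated tail: C_last / k_e = 16.8 / 0.349 = 48.138
AUC_0→∞ = 441.875 + 48.138 = 490.013 µg/L·hr

AUC = 490.0 µg/L·hr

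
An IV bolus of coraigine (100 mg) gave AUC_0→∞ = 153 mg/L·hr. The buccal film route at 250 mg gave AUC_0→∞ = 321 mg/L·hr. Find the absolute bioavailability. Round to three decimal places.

F = (AUC_ev / D_ev) / (AUC_iv / D_iv)
  = (321/250) / (153/100)
  = 1.284 / 1.53 = 0.8392

F = 0.839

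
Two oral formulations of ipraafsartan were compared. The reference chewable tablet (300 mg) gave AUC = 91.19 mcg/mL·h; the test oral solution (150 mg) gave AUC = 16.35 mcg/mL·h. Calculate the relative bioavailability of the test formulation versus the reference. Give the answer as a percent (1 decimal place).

F_rel = (AUC_test/D_test) / (AUC_ref/D_ref)
      = (16.35/150) / (91.19/300)
      = 0.109 / 0.303967 = 0.3586 = 35.86%

F_rel = 35.9%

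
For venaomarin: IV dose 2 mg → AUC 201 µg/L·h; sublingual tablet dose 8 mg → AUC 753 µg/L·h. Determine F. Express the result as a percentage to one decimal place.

F = 93.7%

F = (AUC_ev / D_ev) / (AUC_iv / D_iv)
  = (753/8) / (201/2)
  = 94.125 / 100.5 = 0.9366
  = 93.66%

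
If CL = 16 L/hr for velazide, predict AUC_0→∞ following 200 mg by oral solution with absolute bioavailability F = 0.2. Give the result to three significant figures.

AUC_0→∞ = F × Dose / CL
        = 0.2 × 200 / 16 = 2.5 mg/L·hr

AUC = 2.50 mg/L·hr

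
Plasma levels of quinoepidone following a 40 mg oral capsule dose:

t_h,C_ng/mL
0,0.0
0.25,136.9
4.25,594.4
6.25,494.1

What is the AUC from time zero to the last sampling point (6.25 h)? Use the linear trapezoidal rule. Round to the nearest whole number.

Trapezoidal AUC_0→6.25:
  [0→0.25]: (0.0+136.9)/2 × 0.25 = 17.1125
  [0.25→4.25]: (136.9+594.4)/2 × 4 = 1462.6
  [4.25→6.25]: (594.4+494.1)/2 × 2 = 1088.5
  Sum = 2568.2125 ng/mL·h

AUC = 2568 ng/mL·h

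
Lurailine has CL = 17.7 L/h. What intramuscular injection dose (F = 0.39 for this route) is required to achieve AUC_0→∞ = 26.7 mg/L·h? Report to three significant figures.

Dose = 1210 mg

Dose = CL × AUC_0→∞ / F
     = 17.7 × 26.7 / 0.39 = 1211.77 mg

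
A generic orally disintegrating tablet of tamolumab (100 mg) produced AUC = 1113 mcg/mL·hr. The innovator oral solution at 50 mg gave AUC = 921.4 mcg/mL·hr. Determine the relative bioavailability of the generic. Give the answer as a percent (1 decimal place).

F_rel = 60.4%

F_rel = (AUC_test/D_test) / (AUC_ref/D_ref)
      = (1113/100) / (921.4/50)
      = 11.13 / 18.428 = 0.6040 = 60.40%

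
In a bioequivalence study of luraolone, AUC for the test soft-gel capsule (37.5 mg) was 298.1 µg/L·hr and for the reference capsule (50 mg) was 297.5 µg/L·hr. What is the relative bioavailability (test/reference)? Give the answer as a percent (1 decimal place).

F_rel = (AUC_test/D_test) / (AUC_ref/D_ref)
      = (298.1/37.5) / (297.5/50)
      = 7.94933 / 5.95 = 1.3360 = 133.60%

F_rel = 133.6%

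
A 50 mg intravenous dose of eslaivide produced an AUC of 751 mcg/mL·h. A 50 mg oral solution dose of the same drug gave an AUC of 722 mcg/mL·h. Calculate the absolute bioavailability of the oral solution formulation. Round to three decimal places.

F = 0.961

F = (AUC_ev / D_ev) / (AUC_iv / D_iv)
  = (722/50) / (751/50)
  = 14.44 / 15.02 = 0.9614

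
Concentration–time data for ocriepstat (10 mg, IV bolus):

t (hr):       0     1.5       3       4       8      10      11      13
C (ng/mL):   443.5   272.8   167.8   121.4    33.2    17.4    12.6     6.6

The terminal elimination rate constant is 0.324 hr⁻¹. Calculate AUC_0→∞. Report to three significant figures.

Trapezoidal AUC_0→13:
  [0→1.5]: (443.5+272.8)/2 × 1.5 = 537.225
  [1.5→3]: (272.8+167.8)/2 × 1.5 = 330.45
  [3→4]: (167.8+121.4)/2 × 1 = 144.6
  [4→8]: (121.4+33.2)/2 × 4 = 309.2
  [8→10]: (33.2+17.4)/2 × 2 = 50.6
  [10→11]: (17.4+12.6)/2 × 1 = 15.0
  [11→13]: (12.6+6.6)/2 × 2 = 19.2
  Sum = 1406.275 ng/mL·hr
Extrapolated tail: C_last / k_e = 6.6 / 0.324 = 20.370
AUC_0→∞ = 1406.275 + 20.370 = 1426.645 ng/mL·hr

AUC = 1430 ng/mL·hr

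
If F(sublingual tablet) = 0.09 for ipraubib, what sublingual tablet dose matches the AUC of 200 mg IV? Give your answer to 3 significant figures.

D_sublingual = 2220 mg

For equal systemic exposure: F × D_ev = D_iv
D_ev = D_iv / F = 200 / 0.09 = 2222.22 mg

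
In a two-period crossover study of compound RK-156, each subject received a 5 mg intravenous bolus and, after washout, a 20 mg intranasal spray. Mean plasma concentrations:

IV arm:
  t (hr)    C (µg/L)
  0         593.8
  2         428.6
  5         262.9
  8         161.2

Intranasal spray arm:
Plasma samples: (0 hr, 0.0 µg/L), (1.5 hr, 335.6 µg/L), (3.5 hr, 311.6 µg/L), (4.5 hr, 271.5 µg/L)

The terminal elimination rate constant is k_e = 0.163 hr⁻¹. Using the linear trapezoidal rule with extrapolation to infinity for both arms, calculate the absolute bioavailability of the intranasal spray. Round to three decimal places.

F = 0.194

Trapezoidal AUC_0→8 (IV):
  [0→2]: (593.8+428.6)/2 × 2 = 1022.4
  [2→5]: (428.6+262.9)/2 × 3 = 1037.25
  [5→8]: (262.9+161.2)/2 × 3 = 636.15
  Sum = 2695.8 µg/L·hr
IV tail: 161.2/0.163 = 988.957; AUC_iv,0→∞ = 2695.8 + 988.957 = 3684.757 µg/L·hr
Trapezoidal AUC_0→4.5 (intranasal spray):
  [0→1.5]: (0.0+335.6)/2 × 1.5 = 251.7
  [1.5→3.5]: (335.6+311.6)/2 × 2 = 647.2
  [3.5→4.5]: (311.6+271.5)/2 × 1 = 291.55
  Sum = 1190.45 µg/L·hr
intranasal spray tail: 271.5/0.163 = 1665.644; AUC_ev,0→∞ = 1190.45 + 1665.644 = 2856.094 µg/L·hr
F = (AUC_ev/D_ev)/(AUC_iv/D_iv) = (2856.094/20)/(3684.757/5) = 142.8047/736.9514 = 0.1938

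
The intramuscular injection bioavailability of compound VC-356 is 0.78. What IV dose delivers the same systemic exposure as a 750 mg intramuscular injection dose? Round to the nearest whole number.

D_iv = 585 mg

Systemic exposure from an extravascular dose = F × D_ev, so the equivalent IV dose is F × D_ev.
D_iv = F × D_ev = 0.78 × 750 = 585 mg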